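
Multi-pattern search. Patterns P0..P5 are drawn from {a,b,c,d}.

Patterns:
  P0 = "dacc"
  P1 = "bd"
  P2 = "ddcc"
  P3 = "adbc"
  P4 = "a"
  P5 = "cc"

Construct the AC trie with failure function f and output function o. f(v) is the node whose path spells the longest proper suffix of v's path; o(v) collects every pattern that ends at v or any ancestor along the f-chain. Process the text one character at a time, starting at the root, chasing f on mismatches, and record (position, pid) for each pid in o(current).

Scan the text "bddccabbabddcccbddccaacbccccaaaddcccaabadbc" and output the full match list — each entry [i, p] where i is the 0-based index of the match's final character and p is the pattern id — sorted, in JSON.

Build automaton:
Trie nodes:
  n0 'ε': a→10 b→5 c→14 d→1
  n1 'd': a→2 d→7
  n2 'da': c→3
  n3 'dac': c→4
  n4 'dacc': ·  [P0 ends]
  n5 'b': d→6
  n6 'bd': ·  [P1 ends]
  n7 'dd': c→8
  n8 'ddc': c→9
  n9 'ddcc': ·  [P2 ends]
  n10 'a': d→11  [P4 ends]
  n11 'ad': b→12
  n12 'adb': c→13
  n13 'adbc': ·  [P3 ends]
  n14 'c': c→15
  n15 'cc': ·  [P5 ends]

BFS fail/out derivation:
  fail(1) 'd': from fail(0)=0 chase 'd': 0 ⇒ 0;  out=∅∪out(0)=∅
  fail(5) 'b': from fail(0)=0 chase 'b': 0 ⇒ 0;  out=∅∪out(0)=∅
  fail(10) 'a': from fail(0)=0 chase 'a': 0 ⇒ 0;  out={4}∪out(0)={4}
  fail(14) 'c': from fail(0)=0 chase 'c': 0 ⇒ 0;  out=∅∪out(0)=∅
  fail(2) 'da': from fail(1)=0 chase 'a': 0 ⇒ 10;  out=∅∪out(10)={4}
  fail(6) 'bd': from fail(5)=0 chase 'd': 0 ⇒ 1;  out={1}∪out(1)={1}
  fail(7) 'dd': from fail(1)=0 chase 'd': 0 ⇒ 1;  out=∅∪out(1)=∅
  fail(11) 'ad': from fail(10)=0 chase 'd': 0 ⇒ 1;  out=∅∪out(1)=∅
  fail(15) 'cc': from fail(14)=0 chase 'c': 0 ⇒ 14;  out={5}∪out(14)={5}
  fail(3) 'dac': from fail(2)=10 chase 'c': 10→0 ⇒ 14;  out=∅∪out(14)=∅
  fail(8) 'ddc': from fail(7)=1 chase 'c': 1→0 ⇒ 14;  out=∅∪out(14)=∅
  fail(12) 'adb': from fail(11)=1 chase 'b': 1→0 ⇒ 5;  out=∅∪out(5)=∅
  fail(4) 'dacc': from fail(3)=14 chase 'c': 14 ⇒ 15;  out={0}∪out(15)={0,5}
  fail(9) 'ddcc': from fail(8)=14 chase 'c': 14 ⇒ 15;  out={2}∪out(15)={2,5}
  fail(13) 'adbc': from fail(12)=5 chase 'c': 5→0 ⇒ 14;  out={3}∪out(14)={3}

Run:
i=0 'b': node 0→5
i=1 'd': node 5→6  → match P1@[0:1]
i=2 'd': node 6→7 ·f
i=3 'c': node 7→8
i=4 'c': node 8→9  → match P2@[1:4],P5@[3:4]
i=5 'a': node 9→10 ·f  → match P4@[5:5]
i=6 'b': node 10→5 ·f
i=7 'b': node 5→5 ·f
i=8 'a': node 5→10 ·f  → match P4@[8:8]
i=9 'b': node 10→5 ·f
i=10 'd': node 5→6  → match P1@[9:10]
i=11 'd': node 6→7 ·f
i=12 'c': node 7→8
i=13 'c': node 8→9  → match P2@[10:13],P5@[12:13]
i=14 'c': node 9→15 ·f  → match P5@[13:14]
i=15 'b': node 15→5 ·f
i=16 'd': node 5→6  → match P1@[15:16]
i=17 'd': node 6→7 ·f
i=18 'c': node 7→8
i=19 'c': node 8→9  → match P2@[16:19],P5@[18:19]
i=20 'a': node 9→10 ·f  → match P4@[20:20]
i=21 'a': node 10→10 ·f  → match P4@[21:21]
i=22 'c': node 10→14 ·f
i=23 'b': node 14→5 ·f
i=24 'c': node 5→14 ·f
i=25 'c': node 14→15  → match P5@[24:25]
i=26 'c': node 15→15 ·f  → match P5@[25:26]
i=27 'c': node 15→15 ·f  → match P5@[26:27]
i=28 'a': node 15→10 ·f  → match P4@[28:28]
i=29 'a': node 10→10 ·f  → match P4@[29:29]
i=30 'a': node 10→10 ·f  → match P4@[30:30]
i=31 'd': node 10→11
i=32 'd': node 11→7 ·f
i=33 'c': node 7→8
i=34 'c': node 8→9  → match P2@[31:34],P5@[33:34]
i=35 'c': node 9→15 ·f  → match P5@[34:35]
i=36 'a': node 15→10 ·f  → match P4@[36:36]
i=37 'a': node 10→10 ·f  → match P4@[37:37]
i=38 'b': node 10→5 ·f
i=39 'a': node 5→10 ·f  → match P4@[39:39]
i=40 'd': node 10→11
i=41 'b': node 11→12
i=42 'c': node 12→13  → match P3@[39:42]

Result: [[1,1],[4,2],[4,5],[5,4],[8,4],[10,1],[13,2],[13,5],[14,5],[16,1],[19,2],[19,5],[20,4],[21,4],[25,5],[26,5],[27,5],[28,4],[29,4],[30,4],[34,2],[34,5],[35,5],[36,4],[37,4],[39,4],[42,3]]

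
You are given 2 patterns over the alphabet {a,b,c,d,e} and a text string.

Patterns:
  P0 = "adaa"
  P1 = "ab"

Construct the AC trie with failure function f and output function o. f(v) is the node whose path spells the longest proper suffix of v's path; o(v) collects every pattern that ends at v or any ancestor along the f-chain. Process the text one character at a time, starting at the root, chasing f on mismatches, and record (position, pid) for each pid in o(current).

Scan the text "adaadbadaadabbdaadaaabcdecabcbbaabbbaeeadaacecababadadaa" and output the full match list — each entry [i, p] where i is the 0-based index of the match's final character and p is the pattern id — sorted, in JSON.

Build:
Trie (insert patterns):
  n0 'ε': a→1
  n1 'a': b→5 d→2
  n2 'ad': a→3
  n3 'ada': a→4
  n4 'adaa': ·  ←P0
  n5 'ab': ·  ←P1

Failure links (BFS by depth):
  fail(1) 'a': from fail(0)=0 chase 'a': 0 ⇒ 0;  out=∅∪out(0)=∅
  fail(2) 'ad': from fail(1)=0 chase 'd': 0 ⇒ 0;  out=∅∪out(0)=∅
  fail(5) 'ab': from fail(1)=0 chase 'b': 0 ⇒ 0;  out={1}∪out(0)={1}
  fail(3) 'ada': from fail(2)=0 chase 'a': 0 ⇒ 1;  out=∅∪out(1)=∅
  fail(4) 'adaa': from fail(3)=1 chase 'a': 1→0 ⇒ 1;  out={0}∪out(1)={0}

Scan:
i=0 'a': node 0→1
i=1 'd': node 1→2
i=2 'a': node 2→3
i=3 'a': node 3→4  ** P0@[0:3]
i=4 'd': node 4→2 ·f
i=5 'b': node 2→0 ·f
i=6 'a': node 0→1
i=7 'd': node 1→2
i=8 'a': node 2→3
i=9 'a': node 3→4  ** P0@[6:9]
i=10 'd': node 4→2 ·f
i=11 'a': node 2→3
i=12 'b': node 3→5 ·f  ** P1@[11:12]
i=13 'b': node 5→0 ·f
i=14 'd': node 0→0
i=15 'a': node 0→1
i=16 'a': node 1→1 ·f
i=17 'd': node 1→2
i=18 'a': node 2→3
i=19 'a': node 3→4  ** P0@[16:19]
i=20 'a': node 4→1 ·f
i=21 'b': node 1→5  ** P1@[20:21]
i=22 'c': node 5→0 ·f
i=23 'd': node 0→0
i=24 'e': node 0→0
i=25 'c': node 0→0
i=26 'a': node 0→1
i=27 'b': node 1→5  ** P1@[26:27]
i=28 'c': node 5→0 ·f
i=29 'b': node 0→0
i=30 'b': node 0→0
i=31 'a': node 0→1
i=32 'a': node 1→1 ·f
i=33 'b': node 1→5  ** P1@[32:33]
i=34 'b': node 5→0 ·f
i=35 'b': node 0→0
i=36 'a': node 0→1
i=37 'e': node 1→0 ·f
i=38 'e': node 0→0
i=39 'a': node 0→1
i=40 'd': node 1→2
i=41 'a': node 2→3
i=42 'a': node 3→4  ** P0@[39:42]
i=43 'c': node 4→0 ·f
i=44 'e': node 0→0
i=45 'c': node 0→0
i=46 'a': node 0→1
i=47 'b': node 1→5  ** P1@[46:47]
i=48 'a': node 5→1 ·f
i=49 'b': node 1→5  ** P1@[48:49]
i=50 'a': node 5→1 ·f
i=51 'd': node 1→2
i=52 'a': node 2→3
i=53 'd': node 3→2 ·f
i=54 'a': node 2→3
i=55 'a': node 3→4  ** P0@[52:55]

All matches (sorted): [[3,0],[9,0],[12,1],[19,0],[21,1],[27,1],[33,1],[42,0],[47,1],[49,1],[55,0]]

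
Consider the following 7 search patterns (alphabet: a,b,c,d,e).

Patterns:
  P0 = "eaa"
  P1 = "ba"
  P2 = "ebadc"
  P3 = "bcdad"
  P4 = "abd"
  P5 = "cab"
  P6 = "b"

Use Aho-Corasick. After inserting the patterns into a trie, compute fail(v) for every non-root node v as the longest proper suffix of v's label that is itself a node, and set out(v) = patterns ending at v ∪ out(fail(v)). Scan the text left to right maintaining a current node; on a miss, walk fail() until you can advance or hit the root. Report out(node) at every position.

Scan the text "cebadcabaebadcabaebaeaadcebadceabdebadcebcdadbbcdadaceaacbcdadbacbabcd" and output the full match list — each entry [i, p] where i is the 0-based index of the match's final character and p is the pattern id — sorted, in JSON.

Construct AC machine:
Trie nodes:
  n0 'ε': a→14 b→4 c→17 e→1
  n1 'e': a→2 b→6
  n2 'ea': a→3
  n3 'eaa': ·  ←P0
  n4 'b': a→5 c→10  ←P6
  n5 'ba': ·  ←P1
  n6 'eb': a→7
  n7 'eba': d→8
  n8 'ebad': c→9
  n9 'ebadc': ·  ←P2
  n10 'bc': d→11
  n11 'bcd': a→12
  n12 'bcda': d→13
  n13 'bcdad': ·  ←P3
  n14 'a': b→15
  n15 'ab': d→16
  n16 'abd': ·  ←P4
  n17 'c': a→18
  n18 'ca': b→19
  n19 'cab': ·  ←P5

Failure links (BFS by depth):
  n1('e'): parent n0 fail=0; on 'e' 0 → fail=0;  out ∅∪∅=∅
  n4('b'): parent n0 fail=0; on 'b' 0 → fail=0;  out {6}∪∅={6}
  n14('a'): parent n0 fail=0; on 'a' 0 → fail=0;  out ∅∪∅=∅
  n17('c'): parent n0 fail=0; on 'c' 0 → fail=0;  out ∅∪∅=∅
  n2('ea'): parent n1 fail=0; on 'a' 0 → fail=14;  out ∅∪∅=∅
  n5('ba'): parent n4 fail=0; on 'a' 0 → fail=14;  out {1}∪∅={1}
  n6('eb'): parent n1 fail=0; on 'b' 0 → fail=4;  out ∅∪{6}={6}
  n10('bc'): parent n4 fail=0; on 'c' 0 → fail=17;  out ∅∪∅=∅
  n15('ab'): parent n14 fail=0; on 'b' 0 → fail=4;  out ∅∪{6}={6}
  n18('ca'): parent n17 fail=0; on 'a' 0 → fail=14;  out ∅∪∅=∅
  n3('eaa'): parent n2 fail=14; on 'a' 14→0 → fail=14;  out {0}∪∅={0}
  n7('eba'): parent n6 fail=4; on 'a' 4 → fail=5;  out ∅∪{1}={1}
  n11('bcd'): parent n10 fail=17; on 'd' 17→0 → fail=0;  out ∅∪∅=∅
  n16('abd'): parent n15 fail=4; on 'd' 4→0 → fail=0;  out {4}∪∅={4}
  n19('cab'): parent n18 fail=14; on 'b' 14 → fail=15;  out {5}∪{6}={5,6}
  n8('ebad'): parent n7 fail=5; on 'd' 5→14→0 → fail=0;  out ∅∪∅=∅
  n12('bcda'): parent n11 fail=0; on 'a' 0 → fail=14;  out ∅∪∅=∅
  n9('ebadc'): parent n8 fail=0; on 'c' 0 → fail=17;  out {2}∪∅={2}
  n13('bcdad'): parent n12 fail=14; on 'd' 14→0 → fail=0;  out {3}∪∅={3}

Scan:
i=0 'c': node 0→17
i=1 'e': node 17→1 ·f
i=2 'b': node 1→6  → match P6@[2:2]
i=3 'a': node 6→7  → match P1@[2:3]
i=4 'd': node 7→8
i=5 'c': node 8→9  → match P2@[1:5]
i=6 'a': node 9→18 ·f
i=7 'b': node 18→19  → match P5@[5:7],P6@[7:7]
i=8 'a': node 19→5 ·f  → match P1@[7:8]
i=9 'e': node 5→1 ·f
i=10 'b': node 1→6  → match P6@[10:10]
i=11 'a': node 6→7  → match P1@[10:11]
i=12 'd': node 7→8
i=13 'c': node 8→9  → match P2@[9:13]
i=14 'a': node 9→18 ·f
i=15 'b': node 18→19  → match P5@[13:15],P6@[15:15]
i=16 'a': node 19→5 ·f  → match P1@[15:16]
i=17 'e': node 5→1 ·f
i=18 'b': node 1→6  → match P6@[18:18]
i=19 'a': node 6→7  → match P1@[18:19]
i=20 'e': node 7→1 ·f
i=21 'a': node 1→2
i=22 'a': node 2→3  → match P0@[20:22]
i=23 'd': node 3→0 ·f
i=24 'c': node 0→17
i=25 'e': node 17→1 ·f
i=26 'b': node 1→6  → match P6@[26:26]
i=27 'a': node 6→7  → match P1@[26:27]
i=28 'd': node 7→8
i=29 'c': node 8→9  → match P2@[25:29]
i=30 'e': node 9→1 ·f
i=31 'a': node 1→2
i=32 'b': node 2→15 ·f  → match P6@[32:32]
i=33 'd': node 15→16  → match P4@[31:33]
i=34 'e': node 16→1 ·f
i=35 'b': node 1→6  → match P6@[35:35]
i=36 'a': node 6→7  → match P1@[35:36]
i=37 'd': node 7→8
i=38 'c': node 8→9  → match P2@[34:38]
i=39 'e': node 9→1 ·f
i=40 'b': node 1→6  → match P6@[40:40]
i=41 'c': node 6→10 ·f
i=42 'd': node 10→11
i=43 'a': node 11→12
i=44 'd': node 12→13  → match P3@[40:44]
i=45 'b': node 13→4 ·f  → match P6@[45:45]
i=46 'b': node 4→4 ·f  → match P6@[46:46]
i=47 'c': node 4→10
i=48 'd': node 10→11
i=49 'a': node 11→12
i=50 'd': node 12→13  → match P3@[46:50]
i=51 'a': node 13→14 ·f
i=52 'c': node 14→17 ·f
i=53 'e': node 17→1 ·f
i=54 'a': node 1→2
i=55 'a': node 2→3  → match P0@[53:55]
i=56 'c': node 3→17 ·f
i=57 'b': node 17→4 ·f  → match P6@[57:57]
i=58 'c': node 4→10
i=59 'd': node 10→11
i=60 'a': node 11→12
i=61 'd': node 12→13  → match P3@[57:61]
i=62 'b': node 13→4 ·f  → match P6@[62:62]
i=63 'a': node 4→5  → match P1@[62:63]
i=64 'c': node 5→17 ·f
i=65 'b': node 17→4 ·f  → match P6@[65:65]
i=66 'a': node 4→5  → match P1@[65:66]
i=67 'b': node 5→15 ·f  → match P6@[67:67]
i=68 'c': node 15→10 ·f
i=69 'd': node 10→11

All matches (sorted): [[2,6],[3,1],[5,2],[7,5],[7,6],[8,1],[10,6],[11,1],[13,2],[15,5],[15,6],[16,1],[18,6],[19,1],[22,0],[26,6],[27,1],[29,2],[32,6],[33,4],[35,6],[36,1],[38,2],[40,6],[44,3],[45,6],[46,6],[50,3],[55,0],[57,6],[61,3],[62,6],[63,1],[65,6],[66,1],[67,6]]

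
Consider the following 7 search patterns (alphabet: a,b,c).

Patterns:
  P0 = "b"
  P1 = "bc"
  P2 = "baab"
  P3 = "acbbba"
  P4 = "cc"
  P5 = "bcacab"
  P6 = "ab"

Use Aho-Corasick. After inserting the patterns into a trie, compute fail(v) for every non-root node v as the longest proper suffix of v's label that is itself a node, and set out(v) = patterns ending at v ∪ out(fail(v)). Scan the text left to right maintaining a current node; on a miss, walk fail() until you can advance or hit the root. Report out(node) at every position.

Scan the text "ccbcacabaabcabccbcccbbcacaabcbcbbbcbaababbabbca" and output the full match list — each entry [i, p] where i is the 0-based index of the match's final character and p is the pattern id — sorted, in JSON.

Construct AC machine:
Trie (insert patterns):
  0='ε' goto a→6 b→1 c→12
  1='b' goto a→3 c→2  ←P0
  2='bc' goto a→14  ←P1
  3='ba' goto a→4
  4='baa' goto b→5
  5='baab' goto ·  ←P2
  6='a' goto b→18 c→7
  7='ac' goto b→8
  8='acb' goto b→9
  9='acbb' goto b→10
  10='acbbb' goto a→11
  11='acbbba' goto ·  ←P3
  12='c' goto c→13
  13='cc' goto ·  ←P4
  14='bca' goto c→15
  15='bcac' goto a→16
  16='bcaca' goto b→17
  17='bcacab' goto ·  ←P5
  18='ab' goto ·  ←P6

Failure links (BFS by depth):
  n1('b'): parent n0 fail=0; on 'b' 0 → fail=0;  out {0}∪∅={0}
  n6('a'): parent n0 fail=0; on 'a' 0 → fail=0;  out ∅∪∅=∅
  n12('c'): parent n0 fail=0; on 'c' 0 → fail=0;  out ∅∪∅=∅
  n2('bc'): parent n1 fail=0; on 'c' 0 → fail=12;  out {1}∪∅={1}
  n3('ba'): parent n1 fail=0; on 'a' 0 → fail=6;  out ∅∪∅=∅
  n7('ac'): parent n6 fail=0; on 'c' 0 → fail=12;  out ∅∪∅=∅
  n13('cc'): parent n12 fail=0; on 'c' 0 → fail=12;  out {4}∪∅={4}
  n18('ab'): parent n6 fail=0; on 'b' 0 → fail=1;  out {6}∪{0}={0,6}
  n4('baa'): parent n3 fail=6; on 'a' 6→0 → fail=6;  out ∅∪∅=∅
  n8('acb'): parent n7 fail=12; on 'b' 12→0 → fail=1;  out ∅∪{0}={0}
  n14('bca'): parent n2 fail=12; on 'a' 12→0 → fail=6;  out ∅∪∅=∅
  n5('baab'): parent n4 fail=6; on 'b' 6 → fail=18;  out {2}∪{0,6}={0,2,6}
  n9('acbb'): parent n8 fail=1; on 'b' 1→0 → fail=1;  out ∅∪{0}={0}
  n15('bcac'): parent n14 fail=6; on 'c' 6 → fail=7;  out ∅∪∅=∅
  n10('acbbb'): parent n9 fail=1; on 'b' 1→0 → fail=1;  out ∅∪{0}={0}
  n16('bcaca'): parent n15 fail=7; on 'a' 7→12→0 → fail=6;  out ∅∪∅=∅
  n11('acbbba'): parent n10 fail=1; on 'a' 1 → fail=3;  out {3}∪∅={3}
  n17('bcacab'): parent n16 fail=6; on 'b' 6 → fail=18;  out {5}∪{0,6}={0,5,6}

Run:
i=0 'c': node 0→12
i=1 'c': node 12→13  ** P4@[0:1]
i=2 'b': node 13→1 (via fail)  ** P0@[2:2]
i=3 'c': node 1→2  ** P1@[2:3]
i=4 'a': node 2→14
i=5 'c': node 14→15
i=6 'a': node 15→16
i=7 'b': node 16→17  ** P0@[7:7],P5@[2:7],P6@[6:7]
i=8 'a': node 17→3 (via fail)
i=9 'a': node 3→4
i=10 'b': node 4→5  ** P0@[10:10],P2@[7:10],P6@[9:10]
i=11 'c': node 5→2 (via fail)  ** P1@[10:11]
i=12 'a': node 2→14
i=13 'b': node 14→18 (via fail)  ** P0@[13:13],P6@[12:13]
i=14 'c': node 18→2 (via fail)  ** P1@[13:14]
i=15 'c': node 2→13 (via fail)  ** P4@[14:15]
i=16 'b': node 13→1 (via fail)  ** P0@[16:16]
i=17 'c': node 1→2  ** P1@[16:17]
i=18 'c': node 2→13 (via fail)  ** P4@[17:18]
i=19 'c': node 13→13 (via fail)  ** P4@[18:19]
i=20 'b': node 13→1 (via fail)  ** P0@[20:20]
i=21 'b': node 1→1 (via fail)  ** P0@[21:21]
i=22 'c': node 1→2  ** P1@[21:22]
i=23 'a': node 2→14
i=24 'c': node 14→15
i=25 'a': node 15→16
i=26 'a': node 16→6 (via fail)
i=27 'b': node 6→18  ** P0@[27:27],P6@[26:27]
i=28 'c': node 18→2 (via fail)  ** P1@[27:28]
i=29 'b': node 2→1 (via fail)  ** P0@[29:29]
i=30 'c': node 1→2  ** P1@[29:30]
i=31 'b': node 2→1 (via fail)  ** P0@[31:31]
i=32 'b': node 1→1 (via fail)  ** P0@[32:32]
i=33 'b': node 1→1 (via fail)  ** P0@[33:33]
i=34 'c': node 1→2  ** P1@[33:34]
i=35 'b': node 2→1 (via fail)  ** P0@[35:35]
i=36 'a': node 1→3
i=37 'a': node 3→4
i=38 'b': node 4→5  ** P0@[38:38],P2@[35:38],P6@[37:38]
i=39 'a': node 5→3 (via fail)
i=40 'b': node 3→18 (via fail)  ** P0@[40:40],P6@[39:40]
i=41 'b': node 18→1 (via fail)  ** P0@[41:41]
i=42 'a': node 1→3
i=43 'b': node 3→18 (via fail)  ** P0@[43:43],P6@[42:43]
i=44 'b': node 18→1 (via fail)  ** P0@[44:44]
i=45 'c': node 1→2  ** P1@[44:45]
i=46 'a': node 2→14

Matches: [[1,4],[2,0],[3,1],[7,0],[7,5],[7,6],[10,0],[10,2],[10,6],[11,1],[13,0],[13,6],[14,1],[15,4],[16,0],[17,1],[18,4],[19,4],[20,0],[21,0],[22,1],[27,0],[27,6],[28,1],[29,0],[30,1],[31,0],[32,0],[33,0],[34,1],[35,0],[38,0],[38,2],[38,6],[40,0],[40,6],[41,0],[43,0],[43,6],[44,0],[45,1]]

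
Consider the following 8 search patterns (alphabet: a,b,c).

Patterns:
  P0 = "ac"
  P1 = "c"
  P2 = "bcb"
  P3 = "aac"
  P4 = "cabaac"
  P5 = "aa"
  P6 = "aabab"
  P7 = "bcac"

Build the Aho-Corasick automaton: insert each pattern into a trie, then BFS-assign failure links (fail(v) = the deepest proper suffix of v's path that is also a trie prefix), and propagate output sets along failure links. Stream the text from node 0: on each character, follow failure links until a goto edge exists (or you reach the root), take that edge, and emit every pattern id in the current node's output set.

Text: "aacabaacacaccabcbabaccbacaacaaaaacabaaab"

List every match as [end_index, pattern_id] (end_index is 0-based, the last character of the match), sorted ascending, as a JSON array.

Construct AC machine:
Trie nodes:
  n0 'ε': a→1 b→4 c→3
  n1 'a': a→7 c→2
  n2 'ac': ·  ←P0
  n3 'c': a→9  ←P1
  n4 'b': c→5
  n5 'bc': a→17 b→6
  n6 'bcb': ·  ←P2
  n7 'aa': b→14 c→8  ←P5
  n8 'aac': ·  ←P3
  n9 'ca': b→10
  n10 'cab': a→11
  n11 'caba': a→12
  n12 'cabaa': c→13
  n13 'cabaac': ·  ←P4
  n14 'aab': a→15
  n15 'aaba': b→16
  n16 'aabab': ·  ←P6
  n17 'bca': c→18
  n18 'bcac': ·  ←P7

BFS fail/out derivation:
  n1('a'): parent n0 fail=0; on 'a' 0 → fail=0;  out ∅∪∅=∅
  n3('c'): parent n0 fail=0; on 'c' 0 → fail=0;  out {1}∪∅={1}
  n4('b'): parent n0 fail=0; on 'b' 0 → fail=0;  out ∅∪∅=∅
  n2('ac'): parent n1 fail=0; on 'c' 0 → fail=3;  out {0}∪{1}={0,1}
  n5('bc'): parent n4 fail=0; on 'c' 0 → fail=3;  out ∅∪{1}={1}
  n7('aa'): parent n1 fail=0; on 'a' 0 → fail=1;  out {5}∪∅={5}
  n9('ca'): parent n3 fail=0; on 'a' 0 → fail=1;  out ∅∪∅=∅
  n6('bcb'): parent n5 fail=3; on 'b' 3→0 → fail=4;  out {2}∪∅={2}
  n8('aac'): parent n7 fail=1; on 'c' 1 → fail=2;  out {3}∪{0,1}={0,1,3}
  n10('cab'): parent n9 fail=1; on 'b' 1→0 → fail=4;  out ∅∪∅=∅
  n14('aab'): parent n7 fail=1; on 'b' 1→0 → fail=4;  out ∅∪∅=∅
  n17('bca'): parent n5 fail=3; on 'a' 3 → fail=9;  out ∅∪∅=∅
  n11('caba'): parent n10 fail=4; on 'a' 4→0 → fail=1;  out ∅∪∅=∅
  n15('aaba'): parent n14 fail=4; on 'a' 4→0 → fail=1;  out ∅∪∅=∅
  n18('bcac'): parent n17 fail=9; on 'c' 9→1 → fail=2;  out {7}∪{0,1}={0,1,7}
  n12('cabaa'): parent n11 fail=1; on 'a' 1 → fail=7;  out ∅∪{5}={5}
  n16('aabab'): parent n15 fail=1; on 'b' 1→0 → fail=4;  out {6}∪∅={6}
  n13('cabaac'): parent n12 fail=7; on 'c' 7 → fail=8;  out {4}∪{0,1,3}={0,1,3,4}

Text stream:
pos 0 'a': at 1
pos 1 'a': at 7  → match P5@[0:1]
pos 2 'c': at 8  → match P0@[1:2],P1@[2:2],P3@[0:2]
pos 3 'a': at 9 (via fail)
pos 4 'b': at 10
pos 5 'a': at 11
pos 6 'a': at 12  → match P5@[5:6]
pos 7 'c': at 13  → match P0@[6:7],P1@[7:7],P3@[5:7],P4@[2:7]
pos 8 'a': at 9 (via fail)
pos 9 'c': at 2 (via fail)  → match P0@[8:9],P1@[9:9]
pos 10 'a': at 9 (via fail)
pos 11 'c': at 2 (via fail)  → match P0@[10:11],P1@[11:11]
pos 12 'c': at 3 (via fail)  → match P1@[12:12]
pos 13 'a': at 9
pos 14 'b': at 10
pos 15 'c': at 5 (via fail)  → match P1@[15:15]
pos 16 'b': at 6  → match P2@[14:16]
pos 17 'a': at 1 (via fail)
pos 18 'b': at 4 (via fail)
pos 19 'a': at 1 (via fail)
pos 20 'c': at 2  → match P0@[19:20],P1@[20:20]
pos 21 'c': at 3 (via fail)  → match P1@[21:21]
pos 22 'b': at 4 (via fail)
pos 23 'a': at 1 (via fail)
pos 24 'c': at 2  → match P0@[23:24],P1@[24:24]
pos 25 'a': at 9 (via fail)
pos 26 'a': at 7 (via fail)  → match P5@[25:26]
pos 27 'c': at 8  → match P0@[26:27],P1@[27:27],P3@[25:27]
pos 28 'a': at 9 (via fail)
pos 29 'a': at 7 (via fail)  → match P5@[28:29]
pos 30 'a': at 7 (via fail)  → match P5@[29:30]
pos 31 'a': at 7 (via fail)  → match P5@[30:31]
pos 32 'a': at 7 (via fail)  → match P5@[31:32]
pos 33 'c': at 8  → match P0@[32:33],P1@[33:33],P3@[31:33]
pos 34 'a': at 9 (via fail)
pos 35 'b': at 10
pos 36 'a': at 11
pos 37 'a': at 12  → match P5@[36:37]
pos 38 'a': at 7 (via fail)  → match P5@[37:38]
pos 39 'b': at 14

All matches (sorted): [[1,5],[2,0],[2,1],[2,3],[6,5],[7,0],[7,1],[7,3],[7,4],[9,0],[9,1],[11,0],[11,1],[12,1],[15,1],[16,2],[20,0],[20,1],[21,1],[24,0],[24,1],[26,5],[27,0],[27,1],[27,3],[29,5],[30,5],[31,5],[32,5],[33,0],[33,1],[33,3],[37,5],[38,5]]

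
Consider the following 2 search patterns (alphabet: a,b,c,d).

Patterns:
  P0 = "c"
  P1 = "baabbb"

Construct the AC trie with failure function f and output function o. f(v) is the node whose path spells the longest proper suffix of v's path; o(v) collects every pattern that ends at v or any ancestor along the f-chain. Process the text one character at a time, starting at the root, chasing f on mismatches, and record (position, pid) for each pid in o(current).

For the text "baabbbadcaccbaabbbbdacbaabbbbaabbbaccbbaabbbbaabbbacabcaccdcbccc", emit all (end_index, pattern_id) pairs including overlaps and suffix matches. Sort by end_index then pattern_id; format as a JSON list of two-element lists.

Construct AC machine:
Trie nodes:
  n0 'ε': b→2 c→1
  n1 'c': ·  ←P0
  n2 'b': a→3
  n3 'ba': a→4
  n4 'baa': b→5
  n5 'baab': b→6
  n6 'baabb': b→7
  n7 'baabbb': ·  ←P1

Failure links (BFS by depth):
  n1('c'): parent n0 fail=0; on 'c' 0 → fail=0;  out {0}∪∅={0}
  n2('b'): parent n0 fail=0; on 'b' 0 → fail=0;  out ∅∪∅=∅
  n3('ba'): parent n2 fail=0; on 'a' 0 → fail=0;  out ∅∪∅=∅
  n4('baa'): parent n3 fail=0; on 'a' 0 → fail=0;  out ∅∪∅=∅
  n5('baab'): parent n4 fail=0; on 'b' 0 → fail=2;  out ∅∪∅=∅
  n6('baabb'): parent n5 fail=2; on 'b' 2→0 → fail=2;  out ∅∪∅=∅
  n7('baabbb'): parent n6 fail=2; on 'b' 2→0 → fail=2;  out {1}∪∅={1}

Text stream:
pos 0 'b': at 2
pos 1 'a': at 3
pos 2 'a': at 4
pos 3 'b': at 5
pos 4 'b': at 6
pos 5 'b': at 7  → match P1@[0:5]
pos 6 'a': at 3 (via fail)
pos 7 'd': at 0 (via fail)
pos 8 'c': at 1  → match P0@[8:8]
pos 9 'a': at 0 (via fail)
pos 10 'c': at 1  → match P0@[10:10]
pos 11 'c': at 1 (via fail)  → match P0@[11:11]
pos 12 'b': at 2 (via fail)
pos 13 'a': at 3
pos 14 'a': at 4
pos 15 'b': at 5
pos 16 'b': at 6
pos 17 'b': at 7  → match P1@[12:17]
pos 18 'b': at 2 (via fail)
pos 19 'd': at 0 (via fail)
pos 20 'a': at 0
pos 21 'c': at 1  → match P0@[21:21]
pos 22 'b': at 2 (via fail)
pos 23 'a': at 3
pos 24 'a': at 4
pos 25 'b': at 5
pos 26 'b': at 6
pos 27 'b': at 7  → match P1@[22:27]
pos 28 'b': at 2 (via fail)
pos 29 'a': at 3
pos 30 'a': at 4
pos 31 'b': at 5
pos 32 'b': at 6
pos 33 'b': at 7  → match P1@[28:33]
pos 34 'a': at 3 (via fail)
pos 35 'c': at 1 (via fail)  → match P0@[35:35]
pos 36 'c': at 1 (via fail)  → match P0@[36:36]
pos 37 'b': at 2 (via fail)
pos 38 'b': at 2 (via fail)
pos 39 'a': at 3
pos 40 'a': at 4
pos 41 'b': at 5
pos 42 'b': at 6
pos 43 'b': at 7  → match P1@[38:43]
pos 44 'b': at 2 (via fail)
pos 45 'a': at 3
pos 46 'a': at 4
pos 47 'b': at 5
pos 48 'b': at 6
pos 49 'b': at 7  → match P1@[44:49]
pos 50 'a': at 3 (via fail)
pos 51 'c': at 1 (via fail)  → match P0@[51:51]
pos 52 'a': at 0 (via fail)
pos 53 'b': at 2
pos 54 'c': at 1 (via fail)  → match P0@[54:54]
pos 55 'a': at 0 (via fail)
pos 56 'c': at 1  → match P0@[56:56]
pos 57 'c': at 1 (via fail)  → match P0@[57:57]
pos 58 'd': at 0 (via fail)
pos 59 'c': at 1  → match P0@[59:59]
pos 60 'b': at 2 (via fail)
pos 61 'c': at 1 (via fail)  → match P0@[61:61]
pos 62 'c': at 1 (via fail)  → match P0@[62:62]
pos 63 'c': at 1 (via fail)  → match P0@[63:63]

Matches: [[5,1],[8,0],[10,0],[11,0],[17,1],[21,0],[27,1],[33,1],[35,0],[36,0],[43,1],[49,1],[51,0],[54,0],[56,0],[57,0],[59,0],[61,0],[62,0],[63,0]]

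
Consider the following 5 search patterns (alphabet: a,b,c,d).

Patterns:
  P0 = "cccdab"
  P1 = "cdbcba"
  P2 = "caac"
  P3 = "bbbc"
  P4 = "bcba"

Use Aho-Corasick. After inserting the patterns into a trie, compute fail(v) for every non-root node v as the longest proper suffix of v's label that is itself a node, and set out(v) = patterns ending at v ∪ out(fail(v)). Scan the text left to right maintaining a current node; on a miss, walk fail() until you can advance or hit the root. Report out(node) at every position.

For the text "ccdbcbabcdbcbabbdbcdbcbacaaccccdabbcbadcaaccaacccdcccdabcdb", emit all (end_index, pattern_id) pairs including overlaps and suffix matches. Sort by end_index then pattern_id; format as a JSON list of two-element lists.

Construct AC machine:
Trie (insert patterns):
  0='ε' goto b→15 c→1
  1='c' goto a→12 c→2 d→7
  2='cc' goto c→3
  3='ccc' goto d→4
  4='cccd' goto a→5
  5='cccda' goto b→6
  6='cccdab' goto ·  [P0 ends]
  7='cd' goto b→8
  8='cdb' goto c→9
  9='cdbc' goto b→10
  10='cdbcb' goto a→11
  11='cdbcba' goto ·  [P1 ends]
  12='ca' goto a→13
  13='caa' goto c→14
  14='caac' goto ·  [P2 ends]
  15='b' goto b→16 c→19
  16='bb' goto b→17
  17='bbb' goto c→18
  18='bbbc' goto ·  [P3 ends]
  19='bc' goto b→20
  20='bcb' goto a→21
  21='bcba' goto ·  [P4 ends]

Failure links (BFS by depth):
  fail(1) 'c': from fail(0)=0 chase 'c': 0 ⇒ 0;  out=∅∪out(0)=∅
  fail(15) 'b': from fail(0)=0 chase 'b': 0 ⇒ 0;  out=∅∪out(0)=∅
  fail(2) 'cc': from fail(1)=0 chase 'c': 0 ⇒ 1;  out=∅∪out(1)=∅
  fail(7) 'cd': from fail(1)=0 chase 'd': 0 ⇒ 0;  out=∅∪out(0)=∅
  fail(12) 'ca': from fail(1)=0 chase 'a': 0 ⇒ 0;  out=∅∪out(0)=∅
  fail(16) 'bb': from fail(15)=0 chase 'b': 0 ⇒ 15;  out=∅∪out(15)=∅
  fail(19) 'bc': from fail(15)=0 chase 'c': 0 ⇒ 1;  out=∅∪out(1)=∅
  fail(3) 'ccc': from fail(2)=1 chase 'c': 1 ⇒ 2;  out=∅∪out(2)=∅
  fail(8) 'cdb': from fail(7)=0 chase 'b': 0 ⇒ 15;  out=∅∪out(15)=∅
  fail(13) 'caa': from fail(12)=0 chase 'a': 0 ⇒ 0;  out=∅∪out(0)=∅
  fail(17) 'bbb': from fail(16)=15 chase 'b': 15 ⇒ 16;  out=∅∪out(16)=∅
  fail(20) 'bcb': from fail(19)=1 chase 'b': 1→0 ⇒ 15;  out=∅∪out(15)=∅
  fail(4) 'cccd': from fail(3)=2 chase 'd': 2→1 ⇒ 7;  out=∅∪out(7)=∅
  fail(9) 'cdbc': from fail(8)=15 chase 'c': 15 ⇒ 19;  out=∅∪out(19)=∅
  fail(14) 'caac': from fail(13)=0 chase 'c': 0 ⇒ 1;  out={2}∪out(1)={2}
  fail(18) 'bbbc': from fail(17)=16 chase 'c': 16→15 ⇒ 19;  out={3}∪out(19)={3}
  fail(21) 'bcba': from fail(20)=15 chase 'a': 15→0 ⇒ 0;  out={4}∪out(0)={4}
  fail(5) 'cccda': from fail(4)=7 chase 'a': 7→0 ⇒ 0;  out=∅∪out(0)=∅
  fail(10) 'cdbcb': from fail(9)=19 chase 'b': 19 ⇒ 20;  out=∅∪out(20)=∅
  fail(6) 'cccdab': from fail(5)=0 chase 'b': 0 ⇒ 15;  out={0}∪out(15)={0}
  fail(11) 'cdbcba': from fail(10)=20 chase 'a': 20 ⇒ 21;  out={1}∪out(21)={1,4}

Scan:
i=0 'c': node 0→1
i=1 'c': node 1→2
i=2 'd': node 2→7 (via fail)
i=3 'b': node 7→8
i=4 'c': node 8→9
i=5 'b': node 9→10
i=6 'a': node 10→11  emit P1@[1:6],P4@[3:6]
i=7 'b': node 11→15 (via fail)
i=8 'c': node 15→19
i=9 'd': node 19→7 (via fail)
i=10 'b': node 7→8
i=11 'c': node 8→9
i=12 'b': node 9→10
i=13 'a': node 10→11  emit P1@[8:13],P4@[10:13]
i=14 'b': node 11→15 (via fail)
i=15 'b': node 15→16
i=16 'd': node 16→0 (via fail)
i=17 'b': node 0→15
i=18 'c': node 15→19
i=19 'd': node 19→7 (via fail)
i=20 'b': node 7→8
i=21 'c': node 8→9
i=22 'b': node 9→10
i=23 'a': node 10→11  emit P1@[18:23],P4@[20:23]
i=24 'c': node 11→1 (via fail)
i=25 'a': node 1→12
i=26 'a': node 12→13
i=27 'c': node 13→14  emit P2@[24:27]
i=28 'c': node 14→2 (via fail)
i=29 'c': node 2→3
i=30 'c': node 3→3 (via fail)
i=31 'd': node 3→4
i=32 'a': node 4→5
i=33 'b': node 5→6  emit P0@[28:33]
i=34 'b': node 6→16 (via fail)
i=35 'c': node 16→19 (via fail)
i=36 'b': node 19→20
i=37 'a': node 20→21  emit P4@[34:37]
i=38 'd': node 21→0 (via fail)
i=39 'c': node 0→1
i=40 'a': node 1→12
i=41 'a': node 12→13
i=42 'c': node 13→14  emit P2@[39:42]
i=43 'c': node 14→2 (via fail)
i=44 'a': node 2→12 (via fail)
i=45 'a': node 12→13
i=46 'c': node 13→14  emit P2@[43:46]
i=47 'c': node 14→2 (via fail)
i=48 'c': node 2→3
i=49 'd': node 3→4
i=50 'c': node 4→1 (via fail)
i=51 'c': node 1→2
i=52 'c': node 2→3
i=53 'd': node 3→4
i=54 'a': node 4→5
i=55 'b': node 5→6  emit P0@[50:55]
i=56 'c': node 6→19 (via fail)
i=57 'd': node 19→7 (via fail)
i=58 'b': node 7→8

Matches: [[6,1],[6,4],[13,1],[13,4],[23,1],[23,4],[27,2],[33,0],[37,4],[42,2],[46,2],[55,0]]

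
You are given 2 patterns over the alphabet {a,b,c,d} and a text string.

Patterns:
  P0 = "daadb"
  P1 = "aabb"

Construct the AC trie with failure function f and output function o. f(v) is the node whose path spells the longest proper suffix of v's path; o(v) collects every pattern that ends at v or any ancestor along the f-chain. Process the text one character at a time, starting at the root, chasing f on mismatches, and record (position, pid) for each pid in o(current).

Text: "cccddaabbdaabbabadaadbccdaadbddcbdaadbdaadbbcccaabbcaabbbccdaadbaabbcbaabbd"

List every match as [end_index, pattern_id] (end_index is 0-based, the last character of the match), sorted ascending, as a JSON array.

Build:
Trie (insert patterns):
  0='ε' goto a→6 d→1
  1='d' goto a→2
  2='da' goto a→3
  3='daa' goto d→4
  4='daad' goto b→5
  5='daadb' goto ·  [P0 ends]
  6='a' goto a→7
  7='aa' goto b→8
  8='aab' goto b→9
  9='aabb' goto ·  [P1 ends]

Failure links (BFS by depth):
  n1('d'): parent n0 fail=0; on 'd' 0 → fail=0;  out ∅∪∅=∅
  n6('a'): parent n0 fail=0; on 'a' 0 → fail=0;  out ∅∪∅=∅
  n2('da'): parent n1 fail=0; on 'a' 0 → fail=6;  out ∅∪∅=∅
  n7('aa'): parent n6 fail=0; on 'a' 0 → fail=6;  out ∅∪∅=∅
  n3('daa'): parent n2 fail=6; on 'a' 6 → fail=7;  out ∅∪∅=∅
  n8('aab'): parent n7 fail=6; on 'b' 6→0 → fail=0;  out ∅∪∅=∅
  n4('daad'): parent n3 fail=7; on 'd' 7→6→0 → fail=1;  out ∅∪∅=∅
  n9('aabb'): parent n8 fail=0; on 'b' 0 → fail=0;  out {1}∪∅={1}
  n5('daadb'): parent n4 fail=1; on 'b' 1→0 → fail=0;  out {0}∪∅={0}

Text stream:
[0] read 'c'  n0⇒n0
[1] read 'c'  n0⇒n0
[2] read 'c'  n0⇒n0
[3] read 'd'  n0⇒n1
[4] read 'd'  n1⇒n1 (via fail)
[5] read 'a'  n1⇒n2
[6] read 'a'  n2⇒n3
[7] read 'b'  n3⇒n8 (via fail)
[8] read 'b'  n8⇒n9  emit P1@[5:8]
[9] read 'd'  n9⇒n1 (via fail)
[10] read 'a'  n1⇒n2
[11] read 'a'  n2⇒n3
[12] read 'b'  n3⇒n8 (via fail)
[13] read 'b'  n8⇒n9  emit P1@[10:13]
[14] read 'a'  n9⇒n6 (via fail)
[15] read 'b'  n6⇒n0 (via fail)
[16] read 'a'  n0⇒n6
[17] read 'd'  n6⇒n1 (via fail)
[18] read 'a'  n1⇒n2
[19] read 'a'  n2⇒n3
[20] read 'd'  n3⇒n4
[21] read 'b'  n4⇒n5  emit P0@[17:21]
[22] read 'c'  n5⇒n0 (via fail)
[23] read 'c'  n0⇒n0
[24] read 'd'  n0⇒n1
[25] read 'a'  n1⇒n2
[26] read 'a'  n2⇒n3
[27] read 'd'  n3⇒n4
[28] read 'b'  n4⇒n5  emit P0@[24:28]
[29] read 'd'  n5⇒n1 (via fail)
[30] read 'd'  n1⇒n1 (via fail)
[31] read 'c'  n1⇒n0 (via fail)
[32] read 'b'  n0⇒n0
[33] read 'd'  n0⇒n1
[34] read 'a'  n1⇒n2
[35] read 'a'  n2⇒n3
[36] read 'd'  n3⇒n4
[37] read 'b'  n4⇒n5  emit P0@[33:37]
[38] read 'd'  n5⇒n1 (via fail)
[39] read 'a'  n1⇒n2
[40] read 'a'  n2⇒n3
[41] read 'd'  n3⇒n4
[42] read 'b'  n4⇒n5  emit P0@[38:42]
[43] read 'b'  n5⇒n0 (via fail)
[44] read 'c'  n0⇒n0
[45] read 'c'  n0⇒n0
[46] read 'c'  n0⇒n0
[47] read 'a'  n0⇒n6
[48] read 'a'  n6⇒n7
[49] read 'b'  n7⇒n8
[50] read 'b'  n8⇒n9  emit P1@[47:50]
[51] read 'c'  n9⇒n0 (via fail)
[52] read 'a'  n0⇒n6
[53] read 'a'  n6⇒n7
[54] read 'b'  n7⇒n8
[55] read 'b'  n8⇒n9  emit P1@[52:55]
[56] read 'b'  n9⇒n0 (via fail)
[57] read 'c'  n0⇒n0
[58] read 'c'  n0⇒n0
[59] read 'd'  n0⇒n1
[60] read 'a'  n1⇒n2
[61] read 'a'  n2⇒n3
[62] read 'd'  n3⇒n4
[63] read 'b'  n4⇒n5  emit P0@[59:63]
[64] read 'a'  n5⇒n6 (via fail)
[65] read 'a'  n6⇒n7
[66] read 'b'  n7⇒n8
[67] read 'b'  n8⇒n9  emit P1@[64:67]
[68] read 'c'  n9⇒n0 (via fail)
[69] read 'b'  n0⇒n0
[70] read 'a'  n0⇒n6
[71] read 'a'  n6⇒n7
[72] read 'b'  n7⇒n8
[73] read 'b'  n8⇒n9  emit P1@[70:73]
[74] read 'd'  n9⇒n1 (via fail)

Result: [[8,1],[13,1],[21,0],[28,0],[37,0],[42,0],[50,1],[55,1],[63,0],[67,1],[73,1]]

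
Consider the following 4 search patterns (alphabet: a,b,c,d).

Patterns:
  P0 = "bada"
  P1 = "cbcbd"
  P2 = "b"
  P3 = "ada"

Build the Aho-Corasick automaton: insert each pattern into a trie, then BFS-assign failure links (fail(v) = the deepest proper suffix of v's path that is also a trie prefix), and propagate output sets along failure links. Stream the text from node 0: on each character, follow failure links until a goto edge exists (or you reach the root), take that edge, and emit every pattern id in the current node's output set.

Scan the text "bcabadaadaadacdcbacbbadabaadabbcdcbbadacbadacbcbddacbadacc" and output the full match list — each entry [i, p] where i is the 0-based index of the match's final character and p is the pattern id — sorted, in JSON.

Build:
Trie nodes:
  n0 'ε': a→10 b→1 c→5
  n1 'b': a→2  ←P2
  n2 'ba': d→3
  n3 'bad': a→4
  n4 'bada': ·  ←P0
  n5 'c': b→6
  n6 'cb': c→7
  n7 'cbc': b→8
  n8 'cbcb': d→9
  n9 'cbcbd': ·  ←P1
  n10 'a': d→11
  n11 'ad': a→12
  n12 'ada': ·  ←P3

BFS fail/out derivation:
  n1('b'): parent n0 fail=0; on 'b' 0 → fail=0;  out {2}∪∅={2}
  n5('c'): parent n0 fail=0; on 'c' 0 → fail=0;  out ∅∪∅=∅
  n10('a'): parent n0 fail=0; on 'a' 0 → fail=0;  out ∅∪∅=∅
  n2('ba'): parent n1 fail=0; on 'a' 0 → fail=10;  out ∅∪∅=∅
  n6('cb'): parent n5 fail=0; on 'b' 0 → fail=1;  out ∅∪{2}={2}
  n11('ad'): parent n10 fail=0; on 'd' 0 → fail=0;  out ∅∪∅=∅
  n3('bad'): parent n2 fail=10; on 'd' 10 → fail=11;  out ∅∪∅=∅
  n7('cbc'): parent n6 fail=1; on 'c' 1→0 → fail=5;  out ∅∪∅=∅
  n12('ada'): parent n11 fail=0; on 'a' 0 → fail=10;  out {3}∪∅={3}
  n4('bada'): parent n3 fail=11; on 'a' 11 → fail=12;  out {0}∪{3}={0,3}
  n8('cbcb'): parent n7 fail=5; on 'b' 5 → fail=6;  out ∅∪{2}={2}
  n9('cbcbd'): parent n8 fail=6; on 'd' 6→1→0 → fail=0;  out {1}∪∅={1}

Run:
[0] read 'b'  n0⇒n1  emit P2@[0:0]
[1] read 'c'  n1⇒n5 (via fail)
[2] read 'a'  n5⇒n10 (via fail)
[3] read 'b'  n10⇒n1 (via fail)  emit P2@[3:3]
[4] read 'a'  n1⇒n2
[5] read 'd'  n2⇒n3
[6] read 'a'  n3⇒n4  emit P0@[3:6],P3@[4:6]
[7] read 'a'  n4⇒n10 (via fail)
[8] read 'd'  n10⇒n11
[9] read 'a'  n11⇒n12  emit P3@[7:9]
[10] read 'a'  n12⇒n10 (via fail)
[11] read 'd'  n10⇒n11
[12] read 'a'  n11⇒n12  emit P3@[10:12]
[13] read 'c'  n12⇒n5 (via fail)
[14] read 'd'  n5⇒n0 (via fail)
[15] read 'c'  n0⇒n5
[16] read 'b'  n5⇒n6  emit P2@[16:16]
[17] read 'a'  n6⇒n2 (via fail)
[18] read 'c'  n2⇒n5 (via fail)
[19] read 'b'  n5⇒n6  emit P2@[19:19]
[20] read 'b'  n6⇒n1 (via fail)  emit P2@[20:20]
[21] read 'a'  n1⇒n2
[22] read 'd'  n2⇒n3
[23] read 'a'  n3⇒n4  emit P0@[20:23],P3@[21:23]
[24] read 'b'  n4⇒n1 (via fail)  emit P2@[24:24]
[25] read 'a'  n1⇒n2
[26] read 'a'  n2⇒n10 (via fail)
[27] read 'd'  n10⇒n11
[28] read 'a'  n11⇒n12  emit P3@[26:28]
[29] read 'b'  n12⇒n1 (via fail)  emit P2@[29:29]
[30] read 'b'  n1⇒n1 (via fail)  emit P2@[30:30]
[31] read 'c'  n1⇒n5 (via fail)
[32] read 'd'  n5⇒n0 (via fail)
[33] read 'c'  n0⇒n5
[34] read 'b'  n5⇒n6  emit P2@[34:34]
[35] read 'b'  n6⇒n1 (via fail)  emit P2@[35:35]
[36] read 'a'  n1⇒n2
[37] read 'd'  n2⇒n3
[38] read 'a'  n3⇒n4  emit P0@[35:38],P3@[36:38]
[39] read 'c'  n4⇒n5 (via fail)
[40] read 'b'  n5⇒n6  emit P2@[40:40]
[41] read 'a'  n6⇒n2 (via fail)
[42] read 'd'  n2⇒n3
[43] read 'a'  n3⇒n4  emit P0@[40:43],P3@[41:43]
[44] read 'c'  n4⇒n5 (via fail)
[45] read 'b'  n5⇒n6  emit P2@[45:45]
[46] read 'c'  n6⇒n7
[47] read 'b'  n7⇒n8  emit P2@[47:47]
[48] read 'd'  n8⇒n9  emit P1@[44:48]
[49] read 'd'  n9⇒n0 (via fail)
[50] read 'a'  n0⇒n10
[51] read 'c'  n10⇒n5 (via fail)
[52] read 'b'  n5⇒n6  emit P2@[52:52]
[53] read 'a'  n6⇒n2 (via fail)
[54] read 'd'  n2⇒n3
[55] read 'a'  n3⇒n4  emit P0@[52:55],P3@[53:55]
[56] read 'c'  n4⇒n5 (via fail)
[57] read 'c'  n5⇒n5 (via fail)

All matches (sorted): [[0,2],[3,2],[6,0],[6,3],[9,3],[12,3],[16,2],[19,2],[20,2],[23,0],[23,3],[24,2],[28,3],[29,2],[30,2],[34,2],[35,2],[38,0],[38,3],[40,2],[43,0],[43,3],[45,2],[47,2],[48,1],[52,2],[55,0],[55,3]]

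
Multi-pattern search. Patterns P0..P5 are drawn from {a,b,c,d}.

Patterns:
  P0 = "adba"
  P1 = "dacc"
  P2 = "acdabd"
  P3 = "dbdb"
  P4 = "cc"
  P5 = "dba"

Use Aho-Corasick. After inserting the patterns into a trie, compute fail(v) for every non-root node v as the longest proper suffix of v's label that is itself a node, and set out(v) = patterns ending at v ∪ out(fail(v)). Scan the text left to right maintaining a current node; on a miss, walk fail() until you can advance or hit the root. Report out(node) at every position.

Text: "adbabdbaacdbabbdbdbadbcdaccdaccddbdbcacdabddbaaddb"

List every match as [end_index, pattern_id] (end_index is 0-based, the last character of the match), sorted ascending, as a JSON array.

Construct AC machine:
Trie nodes:
  n0 'ε': a→1 c→17 d→5
  n1 'a': c→9 d→2
  n2 'ad': b→3
  n3 'adb': a→4
  n4 'adba': ·  [P0 ends]
  n5 'd': a→6 b→14
  n6 'da': c→7
  n7 'dac': c→8
  n8 'dacc': ·  [P1 ends]
  n9 'ac': d→10
  n10 'acd': a→11
  n11 'acda': b→12
  n12 'acdab': d→13
  n13 'acdabd': ·  [P2 ends]
  n14 'db': a→19 d→15
  n15 'dbd': b→16
  n16 'dbdb': ·  [P3 ends]
  n17 'c': c→18
  n18 'cc': ·  [P4 ends]
  n19 'dba': ·  [P5 ends]

Failure links (BFS by depth):
  fail(1) 'a': from fail(0)=0 chase 'a': 0 ⇒ 0;  out=∅∪out(0)=∅
  fail(5) 'd': from fail(0)=0 chase 'd': 0 ⇒ 0;  out=∅∪out(0)=∅
  fail(17) 'c': from fail(0)=0 chase 'c': 0 ⇒ 0;  out=∅∪out(0)=∅
  fail(2) 'ad': from fail(1)=0 chase 'd': 0 ⇒ 5;  out=∅∪out(5)=∅
  fail(6) 'da': from fail(5)=0 chase 'a': 0 ⇒ 1;  out=∅∪out(1)=∅
  fail(9) 'ac': from fail(1)=0 chase 'c': 0 ⇒ 17;  out=∅∪out(17)=∅
  fail(14) 'db': from fail(5)=0 chase 'b': 0 ⇒ 0;  out=∅∪out(0)=∅
  fail(18) 'cc': from fail(17)=0 chase 'c': 0 ⇒ 17;  out={4}∪out(17)={4}
  fail(3) 'adb': from fail(2)=5 chase 'b': 5 ⇒ 14;  out=∅∪out(14)=∅
  fail(7) 'dac': from fail(6)=1 chase 'c': 1 ⇒ 9;  out=∅∪out(9)=∅
  fail(10) 'acd': from fail(9)=17 chase 'd': 17→0 ⇒ 5;  out=∅∪out(5)=∅
  fail(15) 'dbd': from fail(14)=0 chase 'd': 0 ⇒ 5;  out=∅∪out(5)=∅
  fail(19) 'dba': from fail(14)=0 chase 'a': 0 ⇒ 1;  out={5}∪out(1)={5}
  fail(4) 'adba': from fail(3)=14 chase 'a': 14 ⇒ 19;  out={0}∪out(19)={0,5}
  fail(8) 'dacc': from fail(7)=9 chase 'c': 9→17 ⇒ 18;  out={1}∪out(18)={1,4}
  fail(11) 'acda': from fail(10)=5 chase 'a': 5 ⇒ 6;  out=∅∪out(6)=∅
  fail(16) 'dbdb': from fail(15)=5 chase 'b': 5 ⇒ 14;  out={3}∪out(14)={3}
  fail(12) 'acdab': from fail(11)=6 chase 'b': 6→1→0 ⇒ 0;  out=∅∪out(0)=∅
  fail(13) 'acdabd': from fail(12)=0 chase 'd': 0 ⇒ 5;  out={2}∪out(5)={2}

Scan:
[0] read 'a'  n0⇒n1
[1] read 'd'  n1⇒n2
[2] read 'b'  n2⇒n3
[3] read 'a'  n3⇒n4  → match P0@[0:3],P5@[1:3]
[4] read 'b'  n4⇒n0 (fail-walked)
[5] read 'd'  n0⇒n5
[6] read 'b'  n5⇒n14
[7] read 'a'  n14⇒n19  → match P5@[5:7]
[8] read 'a'  n19⇒n1 (fail-walked)
[9] read 'c'  n1⇒n9
[10] read 'd'  n9⇒n10
[11] read 'b'  n10⇒n14 (fail-walked)
[12] read 'a'  n14⇒n19  → match P5@[10:12]
[13] read 'b'  n19⇒n0 (fail-walked)
[14] read 'b'  n0⇒n0
[15] read 'd'  n0⇒n5
[16] read 'b'  n5⇒n14
[17] read 'd'  n14⇒n15
[18] read 'b'  n15⇒n16  → match P3@[15:18]
[19] read 'a'  n16⇒n19 (fail-walked)  → match P5@[17:19]
[20] read 'd'  n19⇒n2 (fail-walked)
[21] read 'b'  n2⇒n3
[22] read 'c'  n3⇒n17 (fail-walked)
[23] read 'd'  n17⇒n5 (fail-walked)
[24] read 'a'  n5⇒n6
[25] read 'c'  n6⇒n7
[26] read 'c'  n7⇒n8  → match P1@[23:26],P4@[25:26]
[27] read 'd'  n8⇒n5 (fail-walked)
[28] read 'a'  n5⇒n6
[29] read 'c'  n6⇒n7
[30] read 'c'  n7⇒n8  → match P1@[27:30],P4@[29:30]
[31] read 'd'  n8⇒n5 (fail-walked)
[32] read 'd'  n5⇒n5 (fail-walked)
[33] read 'b'  n5⇒n14
[34] read 'd'  n14⇒n15
[35] read 'b'  n15⇒n16  → match P3@[32:35]
[36] read 'c'  n16⇒n17 (fail-walked)
[37] read 'a'  n17⇒n1 (fail-walked)
[38] read 'c'  n1⇒n9
[39] read 'd'  n9⇒n10
[40] read 'a'  n10⇒n11
[41] read 'b'  n11⇒n12
[42] read 'd'  n12⇒n13  → match P2@[37:42]
[43] read 'd'  n13⇒n5 (fail-walked)
[44] read 'b'  n5⇒n14
[45] read 'a'  n14⇒n19  → match P5@[43:45]
[46] read 'a'  n19⇒n1 (fail-walked)
[47] read 'd'  n1⇒n2
[48] read 'd'  n2⇒n5 (fail-walked)
[49] read 'b'  n5⇒n14

Matches: [[3,0],[3,5],[7,5],[12,5],[18,3],[19,5],[26,1],[26,4],[30,1],[30,4],[35,3],[42,2],[45,5]]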